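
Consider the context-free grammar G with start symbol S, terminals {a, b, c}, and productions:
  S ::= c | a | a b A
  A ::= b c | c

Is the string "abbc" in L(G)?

S ⇒ abA ⇒ abbc

yes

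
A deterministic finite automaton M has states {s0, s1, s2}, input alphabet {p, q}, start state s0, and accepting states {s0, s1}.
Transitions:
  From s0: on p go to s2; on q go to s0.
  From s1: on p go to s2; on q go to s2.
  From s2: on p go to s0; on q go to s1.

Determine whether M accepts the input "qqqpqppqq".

accepted

s0 --q--> s0
s0 --q--> s0
s0 --q--> s0
s0 --p--> s2
s2 --q--> s1
s1 --p--> s2
s2 --p--> s0
s0 --q--> s0
s0 --q--> s0
End in state s0, which is an accepting state.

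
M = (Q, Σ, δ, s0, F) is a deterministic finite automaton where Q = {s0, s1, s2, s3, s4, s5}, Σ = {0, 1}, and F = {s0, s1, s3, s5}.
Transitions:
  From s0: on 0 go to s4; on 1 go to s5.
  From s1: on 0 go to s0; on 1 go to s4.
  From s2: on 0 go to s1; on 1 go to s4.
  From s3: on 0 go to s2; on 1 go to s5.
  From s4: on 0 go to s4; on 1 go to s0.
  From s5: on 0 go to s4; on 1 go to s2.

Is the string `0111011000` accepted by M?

s0 --0--> s4
s4 --1--> s0
s0 --1--> s5
s5 --1--> s2
s2 --0--> s1
s1 --1--> s4
s4 --1--> s0
s0 --0--> s4
s4 --0--> s4
s4 --0--> s4
End in state s4, which is not an accepting state.

rejected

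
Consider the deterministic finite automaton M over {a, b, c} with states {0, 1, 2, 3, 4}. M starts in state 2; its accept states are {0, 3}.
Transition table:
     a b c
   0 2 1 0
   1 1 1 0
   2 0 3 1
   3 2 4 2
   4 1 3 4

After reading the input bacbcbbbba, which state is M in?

2 --b--> 3
3 --a--> 2
2 --c--> 1
1 --b--> 1
1 --c--> 0
0 --b--> 1
1 --b--> 1
1 --b--> 1
1 --b--> 1
1 --a--> 1

1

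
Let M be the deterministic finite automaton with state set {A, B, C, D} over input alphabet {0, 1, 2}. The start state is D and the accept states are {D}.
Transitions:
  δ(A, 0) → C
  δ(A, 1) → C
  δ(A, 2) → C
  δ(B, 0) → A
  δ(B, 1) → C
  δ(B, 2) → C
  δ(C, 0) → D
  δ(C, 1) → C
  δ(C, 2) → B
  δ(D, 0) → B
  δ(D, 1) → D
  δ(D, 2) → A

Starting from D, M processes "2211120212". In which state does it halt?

D --2--> A
A --2--> C
C --1--> C
C --1--> C
C --1--> C
C --2--> B
B --0--> A
A --2--> C
C --1--> C
C --2--> B

B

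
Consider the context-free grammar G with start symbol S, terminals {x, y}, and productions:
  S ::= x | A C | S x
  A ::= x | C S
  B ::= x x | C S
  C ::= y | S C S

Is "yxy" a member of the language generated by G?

yes

S ⇒ AC ⇒ CSC ⇒ ySC ⇒ yxC ⇒ yxy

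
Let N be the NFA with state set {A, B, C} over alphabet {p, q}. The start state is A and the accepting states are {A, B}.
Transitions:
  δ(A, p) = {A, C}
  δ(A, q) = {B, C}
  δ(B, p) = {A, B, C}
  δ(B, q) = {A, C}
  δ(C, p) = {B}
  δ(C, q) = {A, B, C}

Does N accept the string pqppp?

accepted

Start: {A}
read p: {A, C}
read q: {A, B, C}
read p: {A, B, C}
read p: {A, B, C}
read p: {A, B, C}
Reachable ∩ accepting = {A, B} — nonempty.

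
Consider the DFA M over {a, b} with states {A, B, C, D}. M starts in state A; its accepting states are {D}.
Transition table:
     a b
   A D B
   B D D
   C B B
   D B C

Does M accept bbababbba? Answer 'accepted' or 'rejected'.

A --b--> B
B --b--> D
D --a--> B
B --b--> D
D --a--> B
B --b--> D
D --b--> C
C --b--> B
B --a--> D
End in state D, which is an accepting state.

accepted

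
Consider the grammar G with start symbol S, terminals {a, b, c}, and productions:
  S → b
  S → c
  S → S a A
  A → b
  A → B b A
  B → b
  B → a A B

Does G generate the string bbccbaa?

no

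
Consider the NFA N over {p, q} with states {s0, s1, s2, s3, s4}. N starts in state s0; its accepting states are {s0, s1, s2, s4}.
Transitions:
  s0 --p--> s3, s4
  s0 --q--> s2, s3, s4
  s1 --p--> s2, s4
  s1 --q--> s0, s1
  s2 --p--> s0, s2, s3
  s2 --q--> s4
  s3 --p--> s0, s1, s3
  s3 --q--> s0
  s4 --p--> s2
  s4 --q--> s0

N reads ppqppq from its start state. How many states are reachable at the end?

Start: {s0}
read p: {s3, s4}
read p: {s0, s1, s2, s3}
read q: {s0, s1, s2, s3, s4}
read p: {s0, s1, s2, s3, s4}
read p: {s0, s1, s2, s3, s4}
read q: {s0, s1, s2, s3, s4}
Final reachable set {s0, s1, s2, s3, s4} has 5 states.

5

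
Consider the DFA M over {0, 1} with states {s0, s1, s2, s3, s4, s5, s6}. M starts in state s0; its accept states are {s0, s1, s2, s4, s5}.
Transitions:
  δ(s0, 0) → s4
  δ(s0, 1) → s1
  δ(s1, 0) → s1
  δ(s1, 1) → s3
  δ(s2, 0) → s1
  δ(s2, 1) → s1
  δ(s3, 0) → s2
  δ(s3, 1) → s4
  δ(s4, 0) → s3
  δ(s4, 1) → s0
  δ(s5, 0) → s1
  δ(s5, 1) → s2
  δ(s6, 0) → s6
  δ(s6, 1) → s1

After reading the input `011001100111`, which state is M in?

s0 --0--> s4
s4 --1--> s0
s0 --1--> s1
s1 --0--> s1
s1 --0--> s1
s1 --1--> s3
s3 --1--> s4
s4 --0--> s3
s3 --0--> s2
s2 --1--> s1
s1 --1--> s3
s3 --1--> s4

s4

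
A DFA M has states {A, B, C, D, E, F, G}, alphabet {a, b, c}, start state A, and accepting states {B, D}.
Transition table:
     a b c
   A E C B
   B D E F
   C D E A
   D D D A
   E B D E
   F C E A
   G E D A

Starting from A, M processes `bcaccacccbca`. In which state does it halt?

B

A --b--> C
C --c--> A
A --a--> E
E --c--> E
E --c--> E
E --a--> B
B --c--> F
F --c--> A
A --c--> B
B --b--> E
E --c--> E
E --a--> B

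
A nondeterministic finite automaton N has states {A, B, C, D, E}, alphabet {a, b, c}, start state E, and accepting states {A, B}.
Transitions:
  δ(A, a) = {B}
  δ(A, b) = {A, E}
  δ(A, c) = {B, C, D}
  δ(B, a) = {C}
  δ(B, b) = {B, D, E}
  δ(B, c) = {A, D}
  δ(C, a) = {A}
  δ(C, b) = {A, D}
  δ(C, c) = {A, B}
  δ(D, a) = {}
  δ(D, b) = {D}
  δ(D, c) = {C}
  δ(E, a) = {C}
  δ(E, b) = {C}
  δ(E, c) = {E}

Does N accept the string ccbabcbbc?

accepted

Start: {E}
read c: {E}
read c: {E}
read b: {C}
read a: {A}
read b: {A, E}
read c: {B, C, D, E}
read b: {A, B, C, D, E}
read b: {A, B, C, D, E}
read c: {A, B, C, D, E}
Reachable ∩ accepting = {A, B} — nonempty.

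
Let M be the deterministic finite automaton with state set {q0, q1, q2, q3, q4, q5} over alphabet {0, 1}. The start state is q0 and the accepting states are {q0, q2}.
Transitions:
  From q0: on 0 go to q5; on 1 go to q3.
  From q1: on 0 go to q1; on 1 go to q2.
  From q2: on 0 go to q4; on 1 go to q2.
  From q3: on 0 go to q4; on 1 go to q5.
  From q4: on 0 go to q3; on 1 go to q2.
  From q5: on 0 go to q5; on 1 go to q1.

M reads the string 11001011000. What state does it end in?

q0 --1--> q3
q3 --1--> q5
q5 --0--> q5
q5 --0--> q5
q5 --1--> q1
q1 --0--> q1
q1 --1--> q2
q2 --1--> q2
q2 --0--> q4
q4 --0--> q3
q3 --0--> q4

q4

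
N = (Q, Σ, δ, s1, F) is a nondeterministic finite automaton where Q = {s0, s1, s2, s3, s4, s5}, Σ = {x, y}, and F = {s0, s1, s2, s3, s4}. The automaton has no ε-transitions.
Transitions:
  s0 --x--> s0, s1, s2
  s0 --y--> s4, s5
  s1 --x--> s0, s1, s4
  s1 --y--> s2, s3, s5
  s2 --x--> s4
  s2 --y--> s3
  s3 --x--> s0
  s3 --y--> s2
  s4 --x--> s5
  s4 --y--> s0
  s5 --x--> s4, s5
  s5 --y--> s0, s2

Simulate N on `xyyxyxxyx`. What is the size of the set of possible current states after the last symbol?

Start: {s1}
read x: {s0, s1, s4}
read y: {s0, s2, s3, s4, s5}
read y: {s0, s2, s3, s4, s5}
read x: {s0, s1, s2, s4, s5}
read y: {s0, s2, s3, s4, s5}
read x: {s0, s1, s2, s4, s5}
read x: {s0, s1, s2, s4, s5}
read y: {s0, s2, s3, s4, s5}
read x: {s0, s1, s2, s4, s5}
Final reachable set {s0, s1, s2, s4, s5} has 5 states.

5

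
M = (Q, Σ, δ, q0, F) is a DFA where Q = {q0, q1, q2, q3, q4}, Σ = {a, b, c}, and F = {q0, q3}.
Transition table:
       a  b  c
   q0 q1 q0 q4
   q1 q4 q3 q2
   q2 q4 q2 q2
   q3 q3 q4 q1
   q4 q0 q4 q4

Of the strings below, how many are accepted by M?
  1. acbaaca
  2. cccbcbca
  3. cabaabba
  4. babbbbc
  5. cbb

3

acbaaca: accepted
cccbcbca: accepted
cabaabba: accepted
babbbbc: rejected
cbb: rejected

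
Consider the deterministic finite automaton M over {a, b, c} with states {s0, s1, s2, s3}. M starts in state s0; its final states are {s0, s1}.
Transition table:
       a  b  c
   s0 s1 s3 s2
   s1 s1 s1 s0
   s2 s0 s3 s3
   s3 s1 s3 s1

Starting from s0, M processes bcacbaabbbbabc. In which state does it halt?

s0 --b--> s3
s3 --c--> s1
s1 --a--> s1
s1 --c--> s0
s0 --b--> s3
s3 --a--> s1
s1 --a--> s1
s1 --b--> s1
s1 --b--> s1
s1 --b--> s1
s1 --b--> s1
s1 --a--> s1
s1 --b--> s1
s1 --c--> s0

s0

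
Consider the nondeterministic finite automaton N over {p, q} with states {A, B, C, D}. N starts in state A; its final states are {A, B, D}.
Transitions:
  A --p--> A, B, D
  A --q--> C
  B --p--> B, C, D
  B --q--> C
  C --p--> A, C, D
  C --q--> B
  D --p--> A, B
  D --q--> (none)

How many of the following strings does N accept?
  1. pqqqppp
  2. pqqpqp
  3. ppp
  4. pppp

pqqqppp: accepted
pqqpqp: accepted
ppp: accepted
pppp: accepted

4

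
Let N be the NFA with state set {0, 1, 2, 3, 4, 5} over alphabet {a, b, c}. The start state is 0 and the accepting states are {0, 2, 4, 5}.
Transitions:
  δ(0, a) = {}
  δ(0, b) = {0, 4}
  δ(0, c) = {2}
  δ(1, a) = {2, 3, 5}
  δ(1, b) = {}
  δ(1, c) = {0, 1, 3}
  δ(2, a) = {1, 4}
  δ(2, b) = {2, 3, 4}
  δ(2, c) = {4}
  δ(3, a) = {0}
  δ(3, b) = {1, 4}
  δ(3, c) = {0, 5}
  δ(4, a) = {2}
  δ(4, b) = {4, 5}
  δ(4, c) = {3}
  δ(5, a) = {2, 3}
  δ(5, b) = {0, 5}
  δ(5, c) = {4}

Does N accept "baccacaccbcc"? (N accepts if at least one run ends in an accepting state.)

accepted

Start: {0}
read b: {0, 4}
read a: {2}
read c: {4}
read c: {3}
read a: {0}
read c: {2}
read a: {1, 4}
read c: {0, 1, 3}
read c: {0, 1, 2, 3, 5}
read b: {0, 1, 2, 3, 4, 5}
read c: {0, 1, 2, 3, 4, 5}
read c: {0, 1, 2, 3, 4, 5}
Reachable ∩ accepting = {0, 2, 4, 5} — nonempty.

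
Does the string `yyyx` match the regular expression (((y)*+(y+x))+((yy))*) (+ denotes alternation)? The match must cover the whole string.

Neither ((y)*+(y+x)) nor ((yy))* matches yyyx.

no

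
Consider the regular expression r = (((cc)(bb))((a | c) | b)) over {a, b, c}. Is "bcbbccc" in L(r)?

No split of bcbbccc into u·v has ((cc)(bb)) matching u and ((a|c)|b) matching v.

no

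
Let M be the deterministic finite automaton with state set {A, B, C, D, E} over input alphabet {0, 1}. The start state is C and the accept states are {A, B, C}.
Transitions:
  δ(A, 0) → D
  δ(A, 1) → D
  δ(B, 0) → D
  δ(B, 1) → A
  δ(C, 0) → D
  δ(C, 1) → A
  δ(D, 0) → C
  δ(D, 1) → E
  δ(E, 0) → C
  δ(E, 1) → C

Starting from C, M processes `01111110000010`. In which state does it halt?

C --0--> D
D --1--> E
E --1--> C
C --1--> A
A --1--> D
D --1--> E
E --1--> C
C --0--> D
D --0--> C
C --0--> D
D --0--> C
C --0--> D
D --1--> E
E --0--> C

C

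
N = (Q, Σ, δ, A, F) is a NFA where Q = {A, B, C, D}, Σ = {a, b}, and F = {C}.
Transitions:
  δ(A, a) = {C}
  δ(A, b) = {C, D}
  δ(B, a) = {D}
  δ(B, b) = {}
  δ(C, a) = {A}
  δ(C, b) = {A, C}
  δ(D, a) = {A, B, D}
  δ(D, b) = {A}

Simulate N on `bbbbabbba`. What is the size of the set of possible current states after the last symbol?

Start: {A}
read b: {C, D}
read b: {A, C}
read b: {A, C, D}
read b: {A, C, D}
read a: {A, B, C, D}
read b: {A, C, D}
read b: {A, C, D}
read b: {A, C, D}
read a: {A, B, C, D}
Final reachable set {A, B, C, D} has 4 states.

4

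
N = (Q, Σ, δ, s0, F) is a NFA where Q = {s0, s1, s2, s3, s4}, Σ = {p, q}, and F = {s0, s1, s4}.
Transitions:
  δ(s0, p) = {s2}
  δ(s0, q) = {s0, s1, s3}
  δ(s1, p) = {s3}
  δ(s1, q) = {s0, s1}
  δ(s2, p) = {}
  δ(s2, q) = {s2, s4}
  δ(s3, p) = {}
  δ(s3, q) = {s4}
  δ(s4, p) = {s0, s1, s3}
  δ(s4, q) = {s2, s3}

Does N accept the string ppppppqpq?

Start: {s0}
read p: {s2}
read p: {}
The reachable set is empty and stays empty for the remaining 7 symbols.
Reachable ∩ accepting = {} — empty.

rejected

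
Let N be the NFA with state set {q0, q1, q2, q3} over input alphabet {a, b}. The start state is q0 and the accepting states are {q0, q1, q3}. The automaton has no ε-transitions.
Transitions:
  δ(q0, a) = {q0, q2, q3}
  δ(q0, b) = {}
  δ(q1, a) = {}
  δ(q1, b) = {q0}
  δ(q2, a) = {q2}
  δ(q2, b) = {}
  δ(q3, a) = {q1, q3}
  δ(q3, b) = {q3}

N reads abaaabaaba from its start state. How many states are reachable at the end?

Start: {q0}
read a: {q0, q2, q3}
read b: {q3}
read a: {q1, q3}
read a: {q1, q3}
read a: {q1, q3}
read b: {q0, q3}
read a: {q0, q1, q2, q3}
read a: {q0, q1, q2, q3}
read b: {q0, q3}
read a: {q0, q1, q2, q3}
Final reachable set {q0, q1, q2, q3} has 4 states.

4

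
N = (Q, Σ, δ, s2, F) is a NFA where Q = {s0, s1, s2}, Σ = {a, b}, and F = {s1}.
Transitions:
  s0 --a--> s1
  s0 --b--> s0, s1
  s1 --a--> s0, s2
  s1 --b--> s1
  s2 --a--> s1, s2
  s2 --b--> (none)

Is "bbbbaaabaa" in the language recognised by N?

rejected

Start: {s2}
read b: {}
The reachable set is empty and stays empty for the remaining 9 symbols.
Reachable ∩ accepting = {} — empty.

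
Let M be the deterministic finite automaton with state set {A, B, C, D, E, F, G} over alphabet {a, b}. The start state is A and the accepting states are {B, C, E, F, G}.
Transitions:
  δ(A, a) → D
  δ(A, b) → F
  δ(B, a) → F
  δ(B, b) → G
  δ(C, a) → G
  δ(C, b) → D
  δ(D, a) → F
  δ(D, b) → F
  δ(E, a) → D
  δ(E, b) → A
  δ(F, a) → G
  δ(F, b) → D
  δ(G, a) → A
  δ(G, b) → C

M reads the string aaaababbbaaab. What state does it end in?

F

A --a--> D
D --a--> F
F --a--> G
G --a--> A
A --b--> F
F --a--> G
G --b--> C
C --b--> D
D --b--> F
F --a--> G
G --a--> A
A --a--> D
D --b--> F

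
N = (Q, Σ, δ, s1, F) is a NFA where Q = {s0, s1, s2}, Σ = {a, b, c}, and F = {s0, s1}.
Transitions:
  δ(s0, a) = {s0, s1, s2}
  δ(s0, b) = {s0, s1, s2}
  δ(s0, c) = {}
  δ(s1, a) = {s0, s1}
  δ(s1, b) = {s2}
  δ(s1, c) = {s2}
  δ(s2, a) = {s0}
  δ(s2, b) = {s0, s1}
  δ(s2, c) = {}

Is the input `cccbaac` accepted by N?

rejected

Start: {s1}
read c: {s2}
read c: {}
The reachable set is empty and stays empty for the remaining 5 symbols.
Reachable ∩ accepting = {} — empty.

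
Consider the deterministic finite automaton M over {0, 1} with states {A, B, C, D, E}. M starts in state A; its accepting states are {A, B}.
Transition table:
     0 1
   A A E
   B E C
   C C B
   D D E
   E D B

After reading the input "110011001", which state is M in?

E

A --1--> E
E --1--> B
B --0--> E
E --0--> D
D --1--> E
E --1--> B
B --0--> E
E --0--> D
D --1--> E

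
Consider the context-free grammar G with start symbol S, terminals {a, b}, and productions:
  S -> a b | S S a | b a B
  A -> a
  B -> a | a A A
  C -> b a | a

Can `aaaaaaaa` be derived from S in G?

no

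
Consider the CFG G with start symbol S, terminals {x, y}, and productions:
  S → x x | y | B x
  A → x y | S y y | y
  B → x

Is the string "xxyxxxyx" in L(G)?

no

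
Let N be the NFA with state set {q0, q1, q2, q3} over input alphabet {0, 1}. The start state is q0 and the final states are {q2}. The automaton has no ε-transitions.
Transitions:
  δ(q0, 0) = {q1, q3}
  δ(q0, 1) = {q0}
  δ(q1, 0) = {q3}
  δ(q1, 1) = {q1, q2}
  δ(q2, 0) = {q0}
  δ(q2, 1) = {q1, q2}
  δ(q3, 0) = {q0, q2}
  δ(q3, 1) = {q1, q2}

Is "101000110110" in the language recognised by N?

rejected

Start: {q0}
read 1: {q0}
read 0: {q1, q3}
read 1: {q1, q2}
read 0: {q0, q3}
read 0: {q0, q1, q2, q3}
read 0: {q0, q1, q2, q3}
read 1: {q0, q1, q2}
read 1: {q0, q1, q2}
read 0: {q0, q1, q3}
read 1: {q0, q1, q2}
read 1: {q0, q1, q2}
read 0: {q0, q1, q3}
Reachable ∩ accepting = {} — empty.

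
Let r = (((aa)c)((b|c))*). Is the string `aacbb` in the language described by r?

yes

Split as aac·bb: ((aa)c) matches aac and ((b|c))* matches bb.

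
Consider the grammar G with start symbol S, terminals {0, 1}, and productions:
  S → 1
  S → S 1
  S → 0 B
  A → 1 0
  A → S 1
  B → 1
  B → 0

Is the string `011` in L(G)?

S ⇒ S1 ⇒ 0B1 ⇒ 011

yes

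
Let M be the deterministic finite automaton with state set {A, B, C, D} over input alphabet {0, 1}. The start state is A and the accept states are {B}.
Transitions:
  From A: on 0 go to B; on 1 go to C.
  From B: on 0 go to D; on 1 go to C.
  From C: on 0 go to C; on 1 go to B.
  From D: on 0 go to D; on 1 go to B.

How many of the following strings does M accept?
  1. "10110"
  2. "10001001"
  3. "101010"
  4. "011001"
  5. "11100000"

"10110": rejected
"10001001": accepted
"101010": rejected
"011001": accepted
"11100000": rejected

2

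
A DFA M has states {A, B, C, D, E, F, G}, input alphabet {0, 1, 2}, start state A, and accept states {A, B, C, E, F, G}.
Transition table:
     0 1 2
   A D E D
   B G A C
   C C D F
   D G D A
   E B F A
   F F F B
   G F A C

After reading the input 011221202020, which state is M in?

D

A --0--> D
D --1--> D
D --1--> D
D --2--> A
A --2--> D
D --1--> D
D --2--> A
A --0--> D
D --2--> A
A --0--> D
D --2--> A
A --0--> D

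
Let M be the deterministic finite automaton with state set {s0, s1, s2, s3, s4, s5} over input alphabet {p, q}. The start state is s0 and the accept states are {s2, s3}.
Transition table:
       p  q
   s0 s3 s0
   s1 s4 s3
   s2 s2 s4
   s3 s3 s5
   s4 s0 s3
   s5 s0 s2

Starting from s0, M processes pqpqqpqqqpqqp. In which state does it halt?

s3

s0 --p--> s3
s3 --q--> s5
s5 --p--> s0
s0 --q--> s0
s0 --q--> s0
s0 --p--> s3
s3 --q--> s5
s5 --q--> s2
s2 --q--> s4
s4 --p--> s0
s0 --q--> s0
s0 --q--> s0
s0 --p--> s3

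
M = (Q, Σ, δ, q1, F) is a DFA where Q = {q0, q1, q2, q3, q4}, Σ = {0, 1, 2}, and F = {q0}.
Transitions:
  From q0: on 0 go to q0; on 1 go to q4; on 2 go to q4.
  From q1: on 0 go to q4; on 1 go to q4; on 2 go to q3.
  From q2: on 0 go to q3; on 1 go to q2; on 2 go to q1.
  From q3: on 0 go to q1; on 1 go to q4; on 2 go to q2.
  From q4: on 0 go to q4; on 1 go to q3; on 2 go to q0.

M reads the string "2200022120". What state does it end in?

q3

q1 --2--> q3
q3 --2--> q2
q2 --0--> q3
q3 --0--> q1
q1 --0--> q4
q4 --2--> q0
q0 --2--> q4
q4 --1--> q3
q3 --2--> q2
q2 --0--> q3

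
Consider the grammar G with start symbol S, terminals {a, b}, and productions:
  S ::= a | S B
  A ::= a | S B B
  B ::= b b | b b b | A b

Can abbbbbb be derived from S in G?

S ⇒ SB ⇒ SBB ⇒ aBB ⇒ abbbB ⇒ abbbbbb

yes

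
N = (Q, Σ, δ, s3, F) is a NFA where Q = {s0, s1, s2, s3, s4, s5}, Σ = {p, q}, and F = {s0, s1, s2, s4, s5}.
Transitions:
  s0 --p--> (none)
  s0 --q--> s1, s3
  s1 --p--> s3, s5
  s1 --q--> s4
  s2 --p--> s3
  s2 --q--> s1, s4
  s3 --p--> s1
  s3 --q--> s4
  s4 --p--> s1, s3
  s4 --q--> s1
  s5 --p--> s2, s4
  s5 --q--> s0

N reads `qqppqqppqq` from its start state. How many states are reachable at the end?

3

Start: {s3}
read q: {s4}
read q: {s1}
read p: {s3, s5}
read p: {s1, s2, s4}
read q: {s1, s4}
read q: {s1, s4}
read p: {s1, s3, s5}
read p: {s1, s2, s3, s4, s5}
read q: {s0, s1, s4}
read q: {s1, s3, s4}
Final reachable set {s1, s3, s4} has 3 states.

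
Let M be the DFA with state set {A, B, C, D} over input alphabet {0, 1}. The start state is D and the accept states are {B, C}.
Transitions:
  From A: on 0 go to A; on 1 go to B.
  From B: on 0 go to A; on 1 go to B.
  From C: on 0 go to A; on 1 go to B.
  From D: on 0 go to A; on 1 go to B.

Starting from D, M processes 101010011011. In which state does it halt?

D --1--> B
B --0--> A
A --1--> B
B --0--> A
A --1--> B
B --0--> A
A --0--> A
A --1--> B
B --1--> B
B --0--> A
A --1--> B
B --1--> B

B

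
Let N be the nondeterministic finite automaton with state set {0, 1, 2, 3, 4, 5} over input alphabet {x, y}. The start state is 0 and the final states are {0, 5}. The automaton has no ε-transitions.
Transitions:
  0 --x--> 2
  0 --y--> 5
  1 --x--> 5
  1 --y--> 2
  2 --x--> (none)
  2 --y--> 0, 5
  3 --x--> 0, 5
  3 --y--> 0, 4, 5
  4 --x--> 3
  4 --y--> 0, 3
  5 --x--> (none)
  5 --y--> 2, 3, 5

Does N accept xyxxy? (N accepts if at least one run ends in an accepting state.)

rejected

Start: {0}
read x: {2}
read y: {0, 5}
read x: {2}
read x: {}
The reachable set is empty and stays empty for the remaining 1 symbol.
Reachable ∩ accepting = {} — empty.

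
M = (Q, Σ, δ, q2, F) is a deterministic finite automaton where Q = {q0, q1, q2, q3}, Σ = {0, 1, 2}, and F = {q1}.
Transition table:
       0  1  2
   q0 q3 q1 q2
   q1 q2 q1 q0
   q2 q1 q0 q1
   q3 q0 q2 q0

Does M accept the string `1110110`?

rejected

q2 --1--> q0
q0 --1--> q1
q1 --1--> q1
q1 --0--> q2
q2 --1--> q0
q0 --1--> q1
q1 --0--> q2
End in state q2, which is not an accepting state.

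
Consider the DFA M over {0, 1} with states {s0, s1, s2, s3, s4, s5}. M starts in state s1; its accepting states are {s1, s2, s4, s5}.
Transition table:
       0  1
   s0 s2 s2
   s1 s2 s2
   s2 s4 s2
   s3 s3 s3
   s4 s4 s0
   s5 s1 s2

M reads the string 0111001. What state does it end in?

s1 --0--> s2
s2 --1--> s2
s2 --1--> s2
s2 --1--> s2
s2 --0--> s4
s4 --0--> s4
s4 --1--> s0

s0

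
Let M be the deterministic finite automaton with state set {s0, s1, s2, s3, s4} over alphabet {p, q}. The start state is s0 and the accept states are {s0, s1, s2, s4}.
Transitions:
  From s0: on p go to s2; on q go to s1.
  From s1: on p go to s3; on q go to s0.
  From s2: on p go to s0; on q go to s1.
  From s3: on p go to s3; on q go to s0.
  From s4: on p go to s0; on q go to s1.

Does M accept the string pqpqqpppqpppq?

s0 --p--> s2
s2 --q--> s1
s1 --p--> s3
s3 --q--> s0
s0 --q--> s1
s1 --p--> s3
s3 --p--> s3
s3 --p--> s3
s3 --q--> s0
s0 --p--> s2
s2 --p--> s0
s0 --p--> s2
s2 --q--> s1
End in state s1, which is an accepting state.

accepted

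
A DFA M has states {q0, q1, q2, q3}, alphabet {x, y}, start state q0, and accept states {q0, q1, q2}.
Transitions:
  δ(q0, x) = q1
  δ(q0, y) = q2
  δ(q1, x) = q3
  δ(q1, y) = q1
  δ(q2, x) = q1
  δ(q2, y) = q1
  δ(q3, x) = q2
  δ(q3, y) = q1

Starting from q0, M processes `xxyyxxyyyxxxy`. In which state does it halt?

q0 --x--> q1
q1 --x--> q3
q3 --y--> q1
q1 --y--> q1
q1 --x--> q3
q3 --x--> q2
q2 --y--> q1
q1 --y--> q1
q1 --y--> q1
q1 --x--> q3
q3 --x--> q2
q2 --x--> q1
q1 --y--> q1

q1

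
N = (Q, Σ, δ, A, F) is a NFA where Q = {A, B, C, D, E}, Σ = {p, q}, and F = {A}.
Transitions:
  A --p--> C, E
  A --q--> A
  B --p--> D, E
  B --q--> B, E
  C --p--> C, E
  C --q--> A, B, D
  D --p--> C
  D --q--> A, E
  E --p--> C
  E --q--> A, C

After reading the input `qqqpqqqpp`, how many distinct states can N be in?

Start: {A}
read q: {A}
read q: {A}
read q: {A}
read p: {C, E}
read q: {A, B, C, D}
read q: {A, B, D, E}
read q: {A, B, C, E}
read p: {C, D, E}
read p: {C, E}
Final reachable set {C, E} has 2 states.

2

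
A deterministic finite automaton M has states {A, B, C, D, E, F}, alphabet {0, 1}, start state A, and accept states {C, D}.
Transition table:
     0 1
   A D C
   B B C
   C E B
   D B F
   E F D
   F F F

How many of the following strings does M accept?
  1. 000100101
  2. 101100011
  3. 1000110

0

000100101: rejected
101100011: rejected
1000110: rejected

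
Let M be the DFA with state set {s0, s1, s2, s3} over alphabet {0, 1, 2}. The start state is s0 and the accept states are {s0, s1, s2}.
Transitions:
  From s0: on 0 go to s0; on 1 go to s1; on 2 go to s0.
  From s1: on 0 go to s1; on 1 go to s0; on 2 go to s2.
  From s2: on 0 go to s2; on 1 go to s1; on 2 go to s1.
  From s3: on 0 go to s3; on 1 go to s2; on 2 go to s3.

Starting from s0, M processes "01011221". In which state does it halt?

s0 --0--> s0
s0 --1--> s1
s1 --0--> s1
s1 --1--> s0
s0 --1--> s1
s1 --2--> s2
s2 --2--> s1
s1 --1--> s0

s0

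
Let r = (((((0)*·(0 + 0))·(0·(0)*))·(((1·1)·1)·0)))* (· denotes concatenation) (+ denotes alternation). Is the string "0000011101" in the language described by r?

0000011101 cannot be split into zero or more pieces each matching ((((0)*·(0+0))·(0·(0)*))·(((1·1)·1)·0)).

no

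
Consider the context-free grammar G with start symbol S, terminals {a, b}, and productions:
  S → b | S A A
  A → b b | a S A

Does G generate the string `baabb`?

no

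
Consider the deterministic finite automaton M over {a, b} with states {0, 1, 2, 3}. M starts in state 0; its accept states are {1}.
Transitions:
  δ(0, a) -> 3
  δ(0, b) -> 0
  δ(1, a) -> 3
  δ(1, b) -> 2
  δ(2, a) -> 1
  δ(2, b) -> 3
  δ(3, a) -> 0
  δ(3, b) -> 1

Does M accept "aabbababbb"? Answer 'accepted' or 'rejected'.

0 --a--> 3
3 --a--> 0
0 --b--> 0
0 --b--> 0
0 --a--> 3
3 --b--> 1
1 --a--> 3
3 --b--> 1
1 --b--> 2
2 --b--> 3
End in state 3, which is not an accepting state.

rejected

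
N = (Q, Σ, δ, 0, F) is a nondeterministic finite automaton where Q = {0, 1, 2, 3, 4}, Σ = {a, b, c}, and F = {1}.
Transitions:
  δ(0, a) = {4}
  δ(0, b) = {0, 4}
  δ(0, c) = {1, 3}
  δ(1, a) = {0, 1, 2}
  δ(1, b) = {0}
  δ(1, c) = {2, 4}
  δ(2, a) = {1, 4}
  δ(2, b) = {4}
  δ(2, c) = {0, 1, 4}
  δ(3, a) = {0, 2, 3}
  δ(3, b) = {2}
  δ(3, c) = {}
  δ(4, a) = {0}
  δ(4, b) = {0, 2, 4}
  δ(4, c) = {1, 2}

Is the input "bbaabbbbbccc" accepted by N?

Start: {0}
read b: {0, 4}
read b: {0, 2, 4}
read a: {0, 1, 4}
read a: {0, 1, 2, 4}
read b: {0, 2, 4}
read b: {0, 2, 4}
read b: {0, 2, 4}
read b: {0, 2, 4}
read b: {0, 2, 4}
read c: {0, 1, 2, 3, 4}
read c: {0, 1, 2, 3, 4}
read c: {0, 1, 2, 3, 4}
Reachable ∩ accepting = {1} — nonempty.

accepted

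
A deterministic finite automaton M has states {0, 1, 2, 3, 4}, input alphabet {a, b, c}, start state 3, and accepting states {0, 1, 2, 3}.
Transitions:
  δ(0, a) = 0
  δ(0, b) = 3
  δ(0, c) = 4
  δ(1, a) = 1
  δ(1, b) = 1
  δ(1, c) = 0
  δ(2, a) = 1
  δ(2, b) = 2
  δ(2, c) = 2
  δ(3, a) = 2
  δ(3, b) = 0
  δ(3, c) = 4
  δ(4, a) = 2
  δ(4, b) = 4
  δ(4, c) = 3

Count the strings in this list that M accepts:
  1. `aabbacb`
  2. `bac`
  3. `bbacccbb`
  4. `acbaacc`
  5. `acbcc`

3

`aabbacb`: accepted
`bac`: rejected
`bbacccbb`: accepted
`acbaacc`: rejected
`acbcc`: accepted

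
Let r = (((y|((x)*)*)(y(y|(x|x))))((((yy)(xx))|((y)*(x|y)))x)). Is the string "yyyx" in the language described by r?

Split as yy·yx: ((y|((x)*)*)(y(y|(x|x)))) matches yy and ((((yy)(xx))|((y)*(x|y)))x) matches yx.

yes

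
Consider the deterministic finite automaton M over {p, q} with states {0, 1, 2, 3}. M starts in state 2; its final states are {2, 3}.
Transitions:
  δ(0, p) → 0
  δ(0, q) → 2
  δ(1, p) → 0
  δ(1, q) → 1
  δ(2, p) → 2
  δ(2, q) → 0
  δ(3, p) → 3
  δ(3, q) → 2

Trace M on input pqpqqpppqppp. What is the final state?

2 --p--> 2
2 --q--> 0
0 --p--> 0
0 --q--> 2
2 --q--> 0
0 --p--> 0
0 --p--> 0
0 --p--> 0
0 --q--> 2
2 --p--> 2
2 --p--> 2
2 --p--> 2

2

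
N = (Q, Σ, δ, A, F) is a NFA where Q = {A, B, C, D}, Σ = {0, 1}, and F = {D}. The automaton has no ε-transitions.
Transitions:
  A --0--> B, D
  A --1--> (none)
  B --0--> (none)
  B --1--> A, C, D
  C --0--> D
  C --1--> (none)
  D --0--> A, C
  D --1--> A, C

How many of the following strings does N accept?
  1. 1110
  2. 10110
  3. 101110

0

1110: rejected
10110: rejected
101110: rejected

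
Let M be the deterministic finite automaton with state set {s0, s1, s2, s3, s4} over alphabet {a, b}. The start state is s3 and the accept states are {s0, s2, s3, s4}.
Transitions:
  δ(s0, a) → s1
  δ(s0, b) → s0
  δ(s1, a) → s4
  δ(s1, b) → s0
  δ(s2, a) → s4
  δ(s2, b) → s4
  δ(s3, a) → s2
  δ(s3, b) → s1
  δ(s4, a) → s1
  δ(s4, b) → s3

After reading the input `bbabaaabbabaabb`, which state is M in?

s3 --b--> s1
s1 --b--> s0
s0 --a--> s1
s1 --b--> s0
s0 --a--> s1
s1 --a--> s4
s4 --a--> s1
s1 --b--> s0
s0 --b--> s0
s0 --a--> s1
s1 --b--> s0
s0 --a--> s1
s1 --a--> s4
s4 --b--> s3
s3 --b--> s1

s1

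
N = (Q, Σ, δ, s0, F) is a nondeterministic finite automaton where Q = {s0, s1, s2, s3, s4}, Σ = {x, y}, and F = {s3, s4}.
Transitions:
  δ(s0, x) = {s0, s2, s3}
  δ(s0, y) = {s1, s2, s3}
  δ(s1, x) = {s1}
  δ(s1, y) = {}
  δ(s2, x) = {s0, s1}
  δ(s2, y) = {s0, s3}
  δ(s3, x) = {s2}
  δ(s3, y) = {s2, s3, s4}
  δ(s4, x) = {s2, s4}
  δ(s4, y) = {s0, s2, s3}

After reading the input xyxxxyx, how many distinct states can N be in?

5

Start: {s0}
read x: {s0, s2, s3}
read y: {s0, s1, s2, s3, s4}
read x: {s0, s1, s2, s3, s4}
read x: {s0, s1, s2, s3, s4}
read x: {s0, s1, s2, s3, s4}
read y: {s0, s1, s2, s3, s4}
read x: {s0, s1, s2, s3, s4}
Final reachable set {s0, s1, s2, s3, s4} has 5 states.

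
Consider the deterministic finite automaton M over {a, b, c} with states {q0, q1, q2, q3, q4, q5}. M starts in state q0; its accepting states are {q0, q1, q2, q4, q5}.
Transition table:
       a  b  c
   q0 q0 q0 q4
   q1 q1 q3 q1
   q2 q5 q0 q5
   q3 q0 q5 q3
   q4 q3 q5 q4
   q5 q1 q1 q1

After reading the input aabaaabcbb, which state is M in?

q0 --a--> q0
q0 --a--> q0
q0 --b--> q0
q0 --a--> q0
q0 --a--> q0
q0 --a--> q0
q0 --b--> q0
q0 --c--> q4
q4 --b--> q5
q5 --b--> q1

q1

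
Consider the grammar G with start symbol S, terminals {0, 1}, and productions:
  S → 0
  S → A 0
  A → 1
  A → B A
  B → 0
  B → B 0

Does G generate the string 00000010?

yes

S ⇒ A0 ⇒ BA0 ⇒ B0A0 ⇒ B00A0 ⇒ B000A0 ⇒ B0000A0 ⇒ B00000A0 ⇒ 000000A0 ⇒ 00000010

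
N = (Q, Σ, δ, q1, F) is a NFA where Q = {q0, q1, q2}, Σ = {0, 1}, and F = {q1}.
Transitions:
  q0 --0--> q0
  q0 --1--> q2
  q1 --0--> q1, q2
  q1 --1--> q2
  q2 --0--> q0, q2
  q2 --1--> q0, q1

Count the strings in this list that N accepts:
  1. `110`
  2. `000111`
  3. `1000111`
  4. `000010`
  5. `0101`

`110`: accepted
`000111`: accepted
`1000111`: accepted
`000010`: accepted
`0101`: accepted

5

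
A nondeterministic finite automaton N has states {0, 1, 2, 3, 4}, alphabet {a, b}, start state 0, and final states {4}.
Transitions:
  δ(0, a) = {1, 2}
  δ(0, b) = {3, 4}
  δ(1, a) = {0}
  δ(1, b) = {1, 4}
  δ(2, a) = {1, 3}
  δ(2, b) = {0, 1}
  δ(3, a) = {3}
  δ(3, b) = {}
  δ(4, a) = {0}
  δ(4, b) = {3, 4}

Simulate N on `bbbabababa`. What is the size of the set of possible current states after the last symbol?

2

Start: {0}
read b: {3, 4}
read b: {3, 4}
read b: {3, 4}
read a: {0, 3}
read b: {3, 4}
read a: {0, 3}
read b: {3, 4}
read a: {0, 3}
read b: {3, 4}
read a: {0, 3}
Final reachable set {0, 3} has 2 states.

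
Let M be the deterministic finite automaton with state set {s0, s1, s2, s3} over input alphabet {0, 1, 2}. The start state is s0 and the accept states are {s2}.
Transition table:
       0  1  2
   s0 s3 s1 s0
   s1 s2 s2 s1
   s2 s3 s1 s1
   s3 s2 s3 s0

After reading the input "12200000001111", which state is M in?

s0 --1--> s1
s1 --2--> s1
s1 --2--> s1
s1 --0--> s2
s2 --0--> s3
s3 --0--> s2
s2 --0--> s3
s3 --0--> s2
s2 --0--> s3
s3 --0--> s2
s2 --1--> s1
s1 --1--> s2
s2 --1--> s1
s1 --1--> s2

s2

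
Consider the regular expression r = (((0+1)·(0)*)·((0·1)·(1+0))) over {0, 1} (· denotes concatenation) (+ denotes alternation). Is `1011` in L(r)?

yes

Split as 1·011: ((0+1)·(0)*) matches 1 and ((0·1)·(1+0)) matches 011.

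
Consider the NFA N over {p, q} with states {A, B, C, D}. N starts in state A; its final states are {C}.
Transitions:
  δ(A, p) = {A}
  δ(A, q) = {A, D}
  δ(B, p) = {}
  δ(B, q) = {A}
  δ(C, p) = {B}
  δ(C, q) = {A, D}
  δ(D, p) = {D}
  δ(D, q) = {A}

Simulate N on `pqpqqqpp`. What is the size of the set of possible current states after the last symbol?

2

Start: {A}
read p: {A}
read q: {A, D}
read p: {A, D}
read q: {A, D}
read q: {A, D}
read q: {A, D}
read p: {A, D}
read p: {A, D}
Final reachable set {A, D} has 2 states.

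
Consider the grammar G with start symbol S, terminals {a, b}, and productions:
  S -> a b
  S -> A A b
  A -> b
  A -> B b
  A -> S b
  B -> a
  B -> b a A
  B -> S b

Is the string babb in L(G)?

yes

S ⇒ AAb ⇒ bAb ⇒ bBbb ⇒ babb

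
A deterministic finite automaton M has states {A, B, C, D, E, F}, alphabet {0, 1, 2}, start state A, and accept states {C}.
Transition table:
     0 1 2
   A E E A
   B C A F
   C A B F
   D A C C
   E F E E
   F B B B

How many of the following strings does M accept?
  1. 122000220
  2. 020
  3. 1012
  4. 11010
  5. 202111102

2

122000220: accepted
020: rejected
1012: rejected
11010: accepted
202111102: rejected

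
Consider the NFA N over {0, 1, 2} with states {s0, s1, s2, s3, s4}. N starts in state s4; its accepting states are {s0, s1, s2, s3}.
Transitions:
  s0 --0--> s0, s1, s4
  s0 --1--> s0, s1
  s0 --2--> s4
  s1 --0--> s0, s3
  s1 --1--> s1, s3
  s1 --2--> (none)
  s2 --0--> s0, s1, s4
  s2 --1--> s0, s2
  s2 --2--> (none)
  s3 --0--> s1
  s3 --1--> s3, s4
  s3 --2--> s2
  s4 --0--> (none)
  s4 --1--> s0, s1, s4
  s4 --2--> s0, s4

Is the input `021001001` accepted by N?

Start: {s4}
read 0: {}
The reachable set is empty and stays empty for the remaining 8 symbols.
Reachable ∩ accepting = {} — empty.

rejected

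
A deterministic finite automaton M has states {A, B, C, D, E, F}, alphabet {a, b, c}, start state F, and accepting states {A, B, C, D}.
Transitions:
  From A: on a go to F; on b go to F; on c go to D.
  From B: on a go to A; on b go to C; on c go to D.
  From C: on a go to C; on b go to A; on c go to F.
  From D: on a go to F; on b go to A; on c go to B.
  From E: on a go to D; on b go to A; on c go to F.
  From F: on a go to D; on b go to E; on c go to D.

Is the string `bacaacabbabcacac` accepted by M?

F --b--> E
E --a--> D
D --c--> B
B --a--> A
A --a--> F
F --c--> D
D --a--> F
F --b--> E
E --b--> A
A --a--> F
F --b--> E
E --c--> F
F --a--> D
D --c--> B
B --a--> A
A --c--> D
End in state D, which is an accepting state.

accepted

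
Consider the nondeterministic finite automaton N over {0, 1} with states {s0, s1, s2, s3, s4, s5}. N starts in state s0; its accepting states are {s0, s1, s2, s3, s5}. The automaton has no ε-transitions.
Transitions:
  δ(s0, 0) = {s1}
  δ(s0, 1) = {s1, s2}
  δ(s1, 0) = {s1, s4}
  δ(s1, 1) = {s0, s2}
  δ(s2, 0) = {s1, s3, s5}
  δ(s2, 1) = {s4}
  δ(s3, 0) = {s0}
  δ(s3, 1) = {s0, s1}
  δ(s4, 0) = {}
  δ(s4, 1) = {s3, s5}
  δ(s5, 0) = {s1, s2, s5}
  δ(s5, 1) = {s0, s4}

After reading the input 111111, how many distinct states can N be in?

6

Start: {s0}
read 1: {s1, s2}
read 1: {s0, s2, s4}
read 1: {s1, s2, s3, s4, s5}
read 1: {s0, s1, s2, s3, s4, s5}
read 1: {s0, s1, s2, s3, s4, s5}
read 1: {s0, s1, s2, s3, s4, s5}
Final reachable set {s0, s1, s2, s3, s4, s5} has 6 states.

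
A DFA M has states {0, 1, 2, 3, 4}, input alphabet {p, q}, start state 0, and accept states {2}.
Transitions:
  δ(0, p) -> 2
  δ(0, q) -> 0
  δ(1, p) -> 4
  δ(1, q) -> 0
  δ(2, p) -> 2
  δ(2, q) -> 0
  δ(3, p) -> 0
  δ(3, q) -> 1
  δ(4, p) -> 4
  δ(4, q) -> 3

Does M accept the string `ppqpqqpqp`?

accepted

0 --p--> 2
2 --p--> 2
2 --q--> 0
0 --p--> 2
2 --q--> 0
0 --q--> 0
0 --p--> 2
2 --q--> 0
0 --p--> 2
End in state 2, which is an accepting state.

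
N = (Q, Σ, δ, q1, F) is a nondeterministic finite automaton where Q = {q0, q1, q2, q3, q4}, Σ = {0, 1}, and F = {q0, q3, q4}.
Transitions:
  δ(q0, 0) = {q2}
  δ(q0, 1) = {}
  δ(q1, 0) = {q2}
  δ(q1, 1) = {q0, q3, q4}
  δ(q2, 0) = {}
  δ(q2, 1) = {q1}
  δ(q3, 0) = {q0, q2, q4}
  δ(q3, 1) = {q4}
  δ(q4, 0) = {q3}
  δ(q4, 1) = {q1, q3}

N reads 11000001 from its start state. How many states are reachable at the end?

Start: {q1}
read 1: {q0, q3, q4}
read 1: {q1, q3, q4}
read 0: {q0, q2, q3, q4}
read 0: {q0, q2, q3, q4}
read 0: {q0, q2, q3, q4}
read 0: {q0, q2, q3, q4}
read 0: {q0, q2, q3, q4}
read 1: {q1, q3, q4}
Final reachable set {q1, q3, q4} has 3 states.

3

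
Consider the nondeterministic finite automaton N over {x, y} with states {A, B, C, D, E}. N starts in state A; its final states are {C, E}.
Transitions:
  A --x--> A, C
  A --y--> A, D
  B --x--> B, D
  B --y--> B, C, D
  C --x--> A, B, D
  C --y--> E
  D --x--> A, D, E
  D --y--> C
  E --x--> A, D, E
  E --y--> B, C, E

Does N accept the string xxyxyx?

Start: {A}
read x: {A, C}
read x: {A, B, C, D}
read y: {A, B, C, D, E}
read x: {A, B, C, D, E}
read y: {A, B, C, D, E}
read x: {A, B, C, D, E}
Reachable ∩ accepting = {C, E} — nonempty.

accepted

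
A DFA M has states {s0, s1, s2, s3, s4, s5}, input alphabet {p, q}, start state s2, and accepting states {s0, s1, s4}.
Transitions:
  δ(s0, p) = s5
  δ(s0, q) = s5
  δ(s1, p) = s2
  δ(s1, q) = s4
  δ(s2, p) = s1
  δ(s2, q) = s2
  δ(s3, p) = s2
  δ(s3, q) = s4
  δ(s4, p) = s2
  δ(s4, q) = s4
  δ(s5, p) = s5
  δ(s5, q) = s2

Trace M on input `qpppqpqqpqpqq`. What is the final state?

s2 --q--> s2
s2 --p--> s1
s1 --p--> s2
s2 --p--> s1
s1 --q--> s4
s4 --p--> s2
s2 --q--> s2
s2 --q--> s2
s2 --p--> s1
s1 --q--> s4
s4 --p--> s2
s2 --q--> s2
s2 --q--> s2

s2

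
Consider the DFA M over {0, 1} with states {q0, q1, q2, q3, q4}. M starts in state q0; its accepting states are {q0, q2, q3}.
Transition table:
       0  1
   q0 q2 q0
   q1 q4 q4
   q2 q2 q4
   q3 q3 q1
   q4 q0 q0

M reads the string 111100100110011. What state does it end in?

q0 --1--> q0
q0 --1--> q0
q0 --1--> q0
q0 --1--> q0
q0 --0--> q2
q2 --0--> q2
q2 --1--> q4
q4 --0--> q0
q0 --0--> q2
q2 --1--> q4
q4 --1--> q0
q0 --0--> q2
q2 --0--> q2
q2 --1--> q4
q4 --1--> q0

q0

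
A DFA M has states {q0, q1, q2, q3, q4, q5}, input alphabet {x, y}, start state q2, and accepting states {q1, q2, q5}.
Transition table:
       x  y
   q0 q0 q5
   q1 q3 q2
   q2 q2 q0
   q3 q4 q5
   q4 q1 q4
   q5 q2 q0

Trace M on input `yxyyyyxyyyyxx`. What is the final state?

q0

q2 --y--> q0
q0 --x--> q0
q0 --y--> q5
q5 --y--> q0
q0 --y--> q5
q5 --y--> q0
q0 --x--> q0
q0 --y--> q5
q5 --y--> q0
q0 --y--> q5
q5 --y--> q0
q0 --x--> q0
q0 --x--> q0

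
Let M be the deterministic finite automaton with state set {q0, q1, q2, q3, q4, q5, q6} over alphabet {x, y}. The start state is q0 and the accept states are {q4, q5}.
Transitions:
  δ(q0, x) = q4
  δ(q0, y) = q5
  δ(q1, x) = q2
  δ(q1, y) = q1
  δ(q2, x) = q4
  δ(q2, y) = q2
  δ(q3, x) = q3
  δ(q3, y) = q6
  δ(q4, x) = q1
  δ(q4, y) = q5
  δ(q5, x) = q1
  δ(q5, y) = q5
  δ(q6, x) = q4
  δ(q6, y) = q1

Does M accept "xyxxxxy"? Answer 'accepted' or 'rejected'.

q0 --x--> q4
q4 --y--> q5
q5 --x--> q1
q1 --x--> q2
q2 --x--> q4
q4 --x--> q1
q1 --y--> q1
End in state q1, which is not an accepting state.

rejected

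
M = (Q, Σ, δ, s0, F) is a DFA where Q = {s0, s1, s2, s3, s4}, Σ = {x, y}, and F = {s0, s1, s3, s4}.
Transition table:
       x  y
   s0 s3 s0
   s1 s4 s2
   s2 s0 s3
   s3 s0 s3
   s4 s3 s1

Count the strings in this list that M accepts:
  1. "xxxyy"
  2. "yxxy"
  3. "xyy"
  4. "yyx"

"xxxyy": accepted
"yxxy": accepted
"xyy": accepted
"yyx": accepted

4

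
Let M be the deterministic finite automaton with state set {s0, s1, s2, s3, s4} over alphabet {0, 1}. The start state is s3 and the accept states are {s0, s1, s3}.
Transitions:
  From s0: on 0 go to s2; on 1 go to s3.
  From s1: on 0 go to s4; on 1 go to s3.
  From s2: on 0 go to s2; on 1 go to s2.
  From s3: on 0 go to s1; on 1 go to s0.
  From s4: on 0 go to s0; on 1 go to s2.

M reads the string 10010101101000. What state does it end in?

s3 --1--> s0
s0 --0--> s2
s2 --0--> s2
s2 --1--> s2
s2 --0--> s2
s2 --1--> s2
s2 --0--> s2
s2 --1--> s2
s2 --1--> s2
s2 --0--> s2
s2 --1--> s2
s2 --0--> s2
s2 --0--> s2
s2 --0--> s2

s2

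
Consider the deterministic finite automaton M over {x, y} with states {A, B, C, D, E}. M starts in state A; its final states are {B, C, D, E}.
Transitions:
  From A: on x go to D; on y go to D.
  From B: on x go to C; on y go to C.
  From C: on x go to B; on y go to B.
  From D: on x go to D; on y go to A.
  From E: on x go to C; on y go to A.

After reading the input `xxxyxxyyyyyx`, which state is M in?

D

A --x--> D
D --x--> D
D --x--> D
D --y--> A
A --x--> D
D --x--> D
D --y--> A
A --y--> D
D --y--> A
A --y--> D
D --y--> A
A --x--> D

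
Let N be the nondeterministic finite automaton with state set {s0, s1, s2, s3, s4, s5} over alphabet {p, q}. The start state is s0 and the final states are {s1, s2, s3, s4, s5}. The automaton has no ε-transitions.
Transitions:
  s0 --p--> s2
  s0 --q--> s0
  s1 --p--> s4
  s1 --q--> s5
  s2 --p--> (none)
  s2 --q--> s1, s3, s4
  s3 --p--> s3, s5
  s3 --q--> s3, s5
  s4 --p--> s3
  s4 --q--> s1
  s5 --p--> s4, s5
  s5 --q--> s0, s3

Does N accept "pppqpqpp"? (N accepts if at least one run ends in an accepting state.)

Start: {s0}
read p: {s2}
read p: {}
The reachable set is empty and stays empty for the remaining 6 symbols.
Reachable ∩ accepting = {} — empty.

rejected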